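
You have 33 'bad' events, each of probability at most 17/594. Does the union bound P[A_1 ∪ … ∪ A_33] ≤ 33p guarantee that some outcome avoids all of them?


Union bound: P[∪_{i=1}^{33} A_i] ≤ Σ_i P[A_i] ≤ 33·p = 33·(17/594) = 17/18.
Numerically: 17/18 ≈ 0.9444.
Is 17/18 < 1? YES.
Since P[∪ A_i] ≤ 17/18 < 1, the complement has P[∩ A_i^c] ≥ 1 − 17/18 = 1/18 > 0, so some outcome avoids every A_i.

33·p = 17/18 ≈ 0.9444; existence CERTIFIED by the union bound.


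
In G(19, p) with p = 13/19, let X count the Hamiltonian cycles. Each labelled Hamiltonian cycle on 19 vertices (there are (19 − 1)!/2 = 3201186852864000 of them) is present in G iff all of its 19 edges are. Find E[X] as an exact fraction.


K_19 has (19 − 1)!/2 = 3201186852864000 labelled Hamiltonian cycles.
For each such Hamiltonian cycle H, let X_H = 1 if all 19 edges of H are present in G. Then P[X_H = 1] = p^{19} = (13/19)^{19} = 1461920290375446110677/1978419655660313589123979.
By linearity of expectation: E[X] = Σ_H E[X_H] = 3201186852864000 · p^{19} = 3201186852864000 · 1461920290375446110677/1978419655660313589123979 = 4679880013484999364018134658428928000/1978419655660313589123979.
Numerically: E[X] ≈ 2.37e+12.

E[X] = 3201186852864000 · (13/19)^{19} = 4679880013484999364018134658428928000/1978419655660313589123979 ≈ 2.37e+12.


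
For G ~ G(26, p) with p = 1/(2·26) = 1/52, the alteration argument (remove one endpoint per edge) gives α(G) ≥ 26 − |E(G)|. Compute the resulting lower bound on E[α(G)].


E[|E(G)|] = C(26, 2)·p = 325 · (1/52) = 25/4.
E[α(G)] ≥ n − E[|E(G)|] = 26 − 25/4 = 79/4.
Numerically: ≈ 19.7500.
(This is only a lower bound; the true E[α(G)] may be larger.)

E[α(G)] ≥ 79/4 ≈ 19.7500.


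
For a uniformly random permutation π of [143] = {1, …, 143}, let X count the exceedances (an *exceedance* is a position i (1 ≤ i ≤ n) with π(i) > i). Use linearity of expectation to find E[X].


Write X = Σ_{i=1}^{143} X_i, where X_i = 1_{π(i) > i}.
For each fixed i, π(i) is uniform over {1, …, 143} (marginal of a uniform permutation), so P[π(i) > i] = (n − i)/n. Summing: Σ_{i=1}^{143} (n − i)/n = (0 + 1 + … + 142)/143 = 143(143 − 1)/(2·143) = (143 − 1)/2.
Hence E[X] = Σ_{i=1}^{143} (143 − i)/143 = 71 ≈ 71.0000.

E[X] = 71 = 71.0000.


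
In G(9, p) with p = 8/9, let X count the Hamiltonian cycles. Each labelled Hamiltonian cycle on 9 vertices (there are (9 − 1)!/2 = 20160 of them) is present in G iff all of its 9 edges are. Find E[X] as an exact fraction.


K_9 has (9 − 1)!/2 = 20160 labelled Hamiltonian cycles.
For each such Hamiltonian cycle H, let X_H = 1 if all 9 edges of H are present in G. Then P[X_H = 1] = p^{9} = (8/9)^{9} = 134217728/387420489.
Summing the indicators: E[X] = Σ_H E[X_H] = 20160 · p^{9} = 20160 · 134217728/387420489 = 300647710720/43046721.
Numerically: E[X] ≈ 6984.

E[X] = 20160 · (8/9)^{9} = 300647710720/43046721 ≈ 6984.


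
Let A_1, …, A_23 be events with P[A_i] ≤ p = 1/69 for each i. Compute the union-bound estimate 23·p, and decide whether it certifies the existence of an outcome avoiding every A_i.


Union bound: P[∪_{i=1}^{23} A_i] ≤ Σ_i P[A_i] ≤ 23·p = 23·(1/69) = 1/3.
Numerically: 1/3 ≈ 0.333333.
Is 1/3 < 1? YES.
Since P[∪ A_i] ≤ 1/3 < 1, the complement has P[∩ A_i^c] ≥ 1 − 1/3 = 2/3 > 0, so some outcome avoids every A_i.

23·p = 1/3 ≈ 0.333333; existence CERTIFIED by the union bound.


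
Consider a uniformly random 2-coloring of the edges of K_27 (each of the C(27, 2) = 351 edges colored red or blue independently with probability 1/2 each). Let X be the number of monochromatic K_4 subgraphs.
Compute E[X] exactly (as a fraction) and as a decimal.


Let X = Σ_S X_S over the C(27, 4) = 17550 subsets S of size 4, where X_S = 1 if the K_4 on S is monochromatic.
For a fixed S, the K_4 on S has C(4, 2) = 6 edges. P[all 6 edges red] = (1/2)^6, and likewise for blue, so P[monochromatic] = 2·(1/2)^6 = 2^{1 − 6} = 1/32.
Summing: E[X] = C(27, 4) · 2^{1 − 6} = 17550 · 1/32 = 8775/16.
Numerically: E[X] ≈ 548.437500.

E[X] = C(27,4)·2^(1−C(4,2)) = 8775/16 ≈ 548.437500.


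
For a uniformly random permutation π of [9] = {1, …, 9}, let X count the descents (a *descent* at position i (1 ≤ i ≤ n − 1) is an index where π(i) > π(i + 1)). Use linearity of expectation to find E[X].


Write X = Σ X_I over i = 1, …, 8, with X_I the indicator of one descent.
There are 8 indicators.
For each fixed i, the pair (π(i), π(i+1)) is a uniformly random ordered pair of distinct values from {1, …, 9}; by symmetry P[π(i) > π(i+1)] = 1/2.
By linearity: E[X] = 8 · (1/2) = (9 − 1) · (1/2) = 4 ≈ 4.000.

E[X] = 4 = 4.000.


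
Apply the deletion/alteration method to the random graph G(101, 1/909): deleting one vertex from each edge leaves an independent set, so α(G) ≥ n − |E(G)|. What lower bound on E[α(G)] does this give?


E[|E(G)|] = C(101, 2)·p = 5050 · (1/909) = 50/9.
E[α(G)] ≥ n − E[|E(G)|] = 101 − 50/9 = 859/9.
Numerically: ≈ 95.444444.
(This is only a lower bound; the true E[α(G)] may be larger.)

E[α(G)] ≥ 859/9 ≈ 95.444444.


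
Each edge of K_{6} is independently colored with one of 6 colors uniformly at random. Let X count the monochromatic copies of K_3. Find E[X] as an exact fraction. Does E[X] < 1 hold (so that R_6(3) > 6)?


E[X] = C(6, 3) · 6^{1 − 3} = 20 · 6^{−2} = 20/36.
As a reduced fraction: E[X] = 5/9 ≈ 0.555556.
Is E[X] < 1? YES.
Since E[X] < 1, there exists a 6-coloring of K_{6} with no monochromatic K_3; hence R_6(3) > 6.

E[X] = 5/9 ≈ 0.555556; E[X] < 1, so R_6(3) > 6.


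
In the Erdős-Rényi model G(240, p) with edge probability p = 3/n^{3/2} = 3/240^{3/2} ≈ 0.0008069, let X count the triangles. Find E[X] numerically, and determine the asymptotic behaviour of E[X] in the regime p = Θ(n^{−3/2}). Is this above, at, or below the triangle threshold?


Number of potential triangles: C(240, 3) = 2275280.
Each occurs with probability p³ ≈ (0.0008069)³ ≈ 5.253070e-10.
By linearity: E[X] = C(240, 3)·p³ ≈ 2275280 · 5.253070e-10 ≈ 0.0012.
Since α = 3/2 > 1, p = c/n^{3/2} = o(1/n) is below the triangle threshold p ~ 1/n. Asymptotically E[X] ~ (c³/6)·n^{3(1−α)} = (3³/6)·n^{-1.5} → 0, so by Markov's inequality G has no triangles w.h.p.

E[X] ≈ 0.0012; in regime p = Θ(1/n^{3/2}) E[X] tends to 0 (below the triangle threshold p ~ 1/n).


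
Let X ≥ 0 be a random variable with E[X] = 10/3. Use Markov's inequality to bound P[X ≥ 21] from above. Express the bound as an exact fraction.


μ = E[X] = 10/3, a = 21.
Markov: P[X ≥ 21] ≤ μ/a = (10/3)/21 = 10/63.
Numerically: ≈ 0.158730.
(Since a = 21 > μ = 3.333333, the bound 10/63 is < 1 and informative.)

P[X ≥ 21] ≤ 10/63 ≈ 0.158730.


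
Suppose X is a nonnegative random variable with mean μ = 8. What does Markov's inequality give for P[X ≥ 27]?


μ = E[X] = 8, a = 27.
Markov: P[X ≥ 27] ≤ μ/a = (8)/27 = 8/27.
Numerically: ≈ 0.2963.
(Since a = 27 > μ = 8.0000, the bound 8/27 is < 1 and informative.)

P[X ≥ 27] ≤ 8/27 ≈ 0.2963.


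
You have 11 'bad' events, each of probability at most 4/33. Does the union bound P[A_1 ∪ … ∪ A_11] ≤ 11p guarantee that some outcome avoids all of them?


Union bound: P[∪_{i=1}^{11} A_i] ≤ Σ_i P[A_i] ≤ 11·p = 11·(4/33) = 4/3.
Numerically: 4/3 ≈ 1.33333.
Is 4/3 < 1? NO.
Since the bound 4/3 is ≥ 1, the union bound is uninformative here; it does NOT by itself certify existence.

11·p = 4/3 ≈ 1.33333; existence NOT certified by the union bound.


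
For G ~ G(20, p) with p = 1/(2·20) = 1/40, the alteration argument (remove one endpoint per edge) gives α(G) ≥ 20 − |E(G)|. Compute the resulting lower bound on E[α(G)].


E[|E(G)|] = C(20, 2)·p = 190 · (1/40) = 19/4.
E[α(G)] ≥ n − E[|E(G)|] = 20 − 19/4 = 61/4.
Numerically: ≈ 15.25000.
(This is only a lower bound; the true E[α(G)] may be larger.)

E[α(G)] ≥ 61/4 ≈ 15.25000.


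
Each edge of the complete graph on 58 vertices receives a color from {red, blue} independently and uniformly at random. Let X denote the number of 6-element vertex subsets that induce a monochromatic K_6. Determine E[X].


Let X = Σ_S X_S over the C(58, 6) = 40475358 subsets S of size 6, where X_S = 1 if the K_6 on S is monochromatic.
For a fixed S, the K_6 on S has C(6, 2) = 15 edges. P[all 15 edges red] = (1/2)^15, and likewise for blue, so P[monochromatic] = 2·(1/2)^15 = 2^{1 − 15} = 1/16384.
By linearity: E[X] = C(58, 6) · 2^{1 − 15} = 40475358 · 1/16384 = 20237679/8192.
Numerically: E[X] ≈ 2470.419800.

E[X] = C(58,6)·2^(1−C(6,2)) = 20237679/8192 ≈ 2470.419800.


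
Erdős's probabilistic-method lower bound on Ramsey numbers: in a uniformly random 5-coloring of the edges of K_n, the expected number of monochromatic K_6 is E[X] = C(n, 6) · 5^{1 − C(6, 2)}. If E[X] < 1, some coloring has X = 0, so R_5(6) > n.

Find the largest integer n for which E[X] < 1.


We need C(n, 6) · 5^{1 − 15} < 1, i.e. C(n, 6) < 5^{15 − 1} = 6103515625.
Check values of n near the boundary:
  n = 124: C(124, 6) = 4465475476; 4465475476 < 6103515625? YES
  n = 125: C(125, 6) = 4690625500; 4690625500 < 6103515625? YES
  n = 126: C(126, 6) = 4925156775; 4925156775 < 6103515625? YES
  n = 127: C(127, 6) = 5169379425; 5169379425 < 6103515625? YES
  n = 128: C(128, 6) = 5423611200; 5423611200 < 6103515625? YES
  n = 129: C(129, 6) = 5688177600; 5688177600 < 6103515625? YES
  n = 130: C(130, 6) = 5963412000; 5963412000 < 6103515625? YES
  n = 131: C(131, 6) = 6249655776; 6249655776 < 6103515625? NO
  n = 132: C(132, 6) = 6547258432; 6547258432 < 6103515625? NO
The largest n with C(n, 6) < 6103515625 is n = 130 (where E[X] = 47707296/48828125 ≈ 0.9770). Hence R_5(6) > 130, i.e. R_5(6) ≥ 131.

Largest n = 130; hence R_5(6) > 130.


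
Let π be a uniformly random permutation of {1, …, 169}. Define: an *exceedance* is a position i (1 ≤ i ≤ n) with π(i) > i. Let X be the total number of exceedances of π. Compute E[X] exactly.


Write X = Σ_{i=1}^{169} X_i, where X_i = 1_{π(i) > i}.
For each fixed i, π(i) is uniform over {1, …, 169} (marginal of a uniform permutation), so P[π(i) > i] = (n − i)/n. Summing: Σ_{i=1}^{169} (n − i)/n = (0 + 1 + … + 168)/169 = 169(169 − 1)/(2·169) = (169 − 1)/2.
Hence E[X] = Σ_{i=1}^{169} (169 − i)/169 = 84 ≈ 84.000000.

E[X] = 84 = 84.000000.


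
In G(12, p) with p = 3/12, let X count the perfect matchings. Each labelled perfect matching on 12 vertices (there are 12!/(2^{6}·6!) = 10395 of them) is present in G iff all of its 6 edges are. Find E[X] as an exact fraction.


K_12 has 12!/(2^{6}·6!) = 10395 labelled perfect matchings.
For each such perfect matching H, let X_H = 1 if all 6 edges of H are present in G. Then P[X_H = 1] = p^{6} = (1/4)^{6} = 1/4096.
By linearity of expectation: E[X] = Σ_H E[X_H] = 10395 · p^{6} = 10395 · 1/4096 = 10395/4096.
Numerically: E[X] ≈ 2.538.

E[X] = 10395 · (1/4)^{6} = 10395/4096 ≈ 2.538.


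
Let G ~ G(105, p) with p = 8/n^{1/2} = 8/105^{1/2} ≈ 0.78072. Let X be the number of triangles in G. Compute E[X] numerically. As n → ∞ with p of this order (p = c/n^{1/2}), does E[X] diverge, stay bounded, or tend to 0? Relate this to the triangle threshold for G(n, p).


Number of potential triangles: C(105, 3) = 187460.
Each occurs with probability p³ ≈ (0.78072)³ ≈ 4.75867464e-01.
By linearity: E[X] = C(105, 3)·p³ ≈ 187460 · 4.75867464e-01 ≈ 89206.114828.
Since α = 1/2 < 1, p = c/n^{1/2} ≫ 1/n is above the triangle threshold p ~ 1/n. Asymptotically E[X] ~ (c³/6)·n^{3(1−α)} = (8³/6)·n^{1.5} → ∞; triangles are abundant w.h.p.

E[X] ≈ 89206.114828; in regime p = Θ(1/n^{1/2}) E[X] diverges (above the triangle threshold p ~ 1/n).


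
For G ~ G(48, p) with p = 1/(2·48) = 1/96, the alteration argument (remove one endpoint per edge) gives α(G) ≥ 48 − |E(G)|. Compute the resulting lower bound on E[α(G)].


E[|E(G)|] = C(48, 2)·p = 1128 · (1/96) = 47/4.
E[α(G)] ≥ n − E[|E(G)|] = 48 − 47/4 = 145/4.
Numerically: ≈ 36.25000.
(This is only a lower bound; the true E[α(G)] may be larger.)

E[α(G)] ≥ 145/4 ≈ 36.25000.


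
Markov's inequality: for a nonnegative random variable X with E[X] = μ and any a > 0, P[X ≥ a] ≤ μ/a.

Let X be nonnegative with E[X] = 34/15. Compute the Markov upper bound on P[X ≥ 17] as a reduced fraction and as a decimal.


μ = E[X] = 34/15, a = 17.
Markov: P[X ≥ 17] ≤ μ/a = (34/15)/17 = 2/15.
Numerically: ≈ 0.13333.
(Since a = 17 > μ = 2.26667, the bound 2/15 is < 1 and informative.)

P[X ≥ 17] ≤ 2/15 ≈ 0.13333.


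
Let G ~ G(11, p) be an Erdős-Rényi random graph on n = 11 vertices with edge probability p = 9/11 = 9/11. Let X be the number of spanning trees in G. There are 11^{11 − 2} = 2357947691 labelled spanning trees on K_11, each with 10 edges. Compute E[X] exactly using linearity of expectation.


K_11 has 11^{11 − 2} = 2357947691 labelled spanning trees.
For each such spanning tree H, let X_H = 1 if all 10 edges of H are present in G. Then P[X_H = 1] = p^{10} = (9/11)^{10} = 3486784401/25937424601.
Summing the indicators: E[X] = Σ_H E[X_H] = 2357947691 · p^{10} = 2357947691 · 3486784401/25937424601 = 3486784401/11.
Numerically: E[X] ≈ 3.1698e+08.

E[X] = 2357947691 · (9/11)^{10} = 3486784401/11 ≈ 3.1698e+08.


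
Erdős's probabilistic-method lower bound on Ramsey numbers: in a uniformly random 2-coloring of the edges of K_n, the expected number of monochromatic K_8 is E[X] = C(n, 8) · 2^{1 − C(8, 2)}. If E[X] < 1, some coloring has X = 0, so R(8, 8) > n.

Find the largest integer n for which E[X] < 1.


We need C(n, 8) · 2^{1 − 28} < 1, i.e. C(n, 8) < 2^{28 − 1} = 134217728.
Check values of n near the boundary:
  n = 40: C(40, 8) = 76904685; 76904685 < 134217728? YES
  n = 41: C(41, 8) = 95548245; 95548245 < 134217728? YES
  n = 42: C(42, 8) = 118030185; 118030185 < 134217728? YES
  n = 43: C(43, 8) = 145008513; 145008513 < 134217728? NO
  n = 44: C(44, 8) = 177232627; 177232627 < 134217728? NO
The largest n with C(n, 8) < 134217728 is n = 42 (where E[X] = 118030185/134217728 ≈ 0.879393). Hence R(8, 8) > 42, i.e. R(8, 8) ≥ 43.

Largest n = 42; hence R(8, 8) > 42.


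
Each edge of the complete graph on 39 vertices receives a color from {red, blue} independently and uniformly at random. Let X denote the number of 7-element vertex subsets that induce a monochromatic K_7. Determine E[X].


Let X = Σ_S X_S over the C(39, 7) = 15380937 subsets S of size 7, where X_S = 1 if the K_7 on S is monochromatic.
For a fixed S, the K_7 on S has C(7, 2) = 21 edges. P[all 21 edges red] = (1/2)^21, and likewise for blue, so P[monochromatic] = 2·(1/2)^21 = 2^{1 − 21} = 1/1048576.
By linearity of expectation: E[X] = C(39, 7) · 2^{1 − 21} = 15380937 · 1/1048576 = 15380937/1048576.
Numerically: E[X] ≈ 14.668.

E[X] = C(39,7)·2^(1−C(7,2)) = 15380937/1048576 ≈ 14.668.


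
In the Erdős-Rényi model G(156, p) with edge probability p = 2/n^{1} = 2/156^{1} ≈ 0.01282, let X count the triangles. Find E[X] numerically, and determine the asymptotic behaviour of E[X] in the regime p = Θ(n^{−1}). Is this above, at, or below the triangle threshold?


Number of potential triangles: C(156, 3) = 620620.
Each occurs with probability p³ ≈ (0.01282)³ ≈ 2.107251e-06.
By linearity: E[X] = C(156, 3)·p³ ≈ 620620 · 2.107251e-06 ≈ 1.3078.
Here α = 1, so p = 2/n is exactly at the triangle threshold p ~ 1/n. Asymptotically E[X] → c³/6 = 2³/6 = 4/3 ≈ 1.3333, a bounded constant. In this regime the triangle count is asymptotically Poisson(c³/6).

E[X] ≈ 1.3078; in regime p = Θ(1/n^{1}) E[X] stays bounded (at the triangle threshold p ~ 1/n).


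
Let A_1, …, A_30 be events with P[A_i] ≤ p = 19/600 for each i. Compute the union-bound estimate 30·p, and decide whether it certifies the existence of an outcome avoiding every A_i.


Union bound: P[∪_{i=1}^{30} A_i] ≤ Σ_i P[A_i] ≤ 30·p = 30·(19/600) = 19/20.
Numerically: 19/20 ≈ 0.950000.
Is 19/20 < 1? YES.
Since P[∪ A_i] ≤ 19/20 < 1, the complement has P[∩ A_i^c] ≥ 1 − 19/20 = 1/20 > 0, so some outcome avoids every A_i.

30·p = 19/20 ≈ 0.950000; existence CERTIFIED by the union bound.


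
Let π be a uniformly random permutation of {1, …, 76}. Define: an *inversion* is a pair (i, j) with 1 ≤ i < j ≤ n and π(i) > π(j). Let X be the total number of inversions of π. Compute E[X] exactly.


Write X = Σ X_I over the C(76, 2) = 2850 pairs i < j, with X_I the indicator of one inversion.
There are 2850 indicators.
For each fixed pair i < j, the values π(i) and π(j) are two distinct elements of {1, …, 76} in uniformly random order; by symmetry P[π(i) > π(j)] = 1/2.
By linearity: E[X] = 2850 · (1/2) = C(76, 2) · (1/2) = 2850/2 = 1425 ≈ 1425.000000.

E[X] = 1425 = 1425.000000.


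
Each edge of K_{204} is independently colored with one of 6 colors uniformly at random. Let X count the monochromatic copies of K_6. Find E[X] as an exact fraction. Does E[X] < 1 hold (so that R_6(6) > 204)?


E[X] = C(204, 6) · 6^{1 − 15} = 92944609660 · 6^{−14} = 92944609660/78364164096.
As a reduced fraction: E[X] = 23236152415/19591041024 ≈ 1.1860601.
Is E[X] < 1? NO.
Since E[X] ≥ 1, the first-moment bound is inconclusive at n = 204; it does NOT by itself certify R_6(6) > 204.

E[X] = 23236152415/19591041024 ≈ 1.1860601; E[X] ≥ 1; first-moment method inconclusive here.


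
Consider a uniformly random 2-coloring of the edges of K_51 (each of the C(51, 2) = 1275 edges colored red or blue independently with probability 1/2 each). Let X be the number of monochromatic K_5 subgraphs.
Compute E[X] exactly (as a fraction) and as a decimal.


Let X = Σ_S X_S over the C(51, 5) = 2349060 subsets S of size 5, where X_S = 1 if the K_5 on S is monochromatic.
For a fixed S, the K_5 on S has C(5, 2) = 10 edges. P[all 10 edges red] = (1/2)^10, and likewise for blue, so P[monochromatic] = 2·(1/2)^10 = 2^{1 − 10} = 1/512.
Summing: E[X] = C(51, 5) · 2^{1 − 10} = 2349060 · 1/512 = 587265/128.
Numerically: E[X] ≈ 4588.00781.

E[X] = C(51,5)·2^(1−C(5,2)) = 587265/128 ≈ 4588.00781.


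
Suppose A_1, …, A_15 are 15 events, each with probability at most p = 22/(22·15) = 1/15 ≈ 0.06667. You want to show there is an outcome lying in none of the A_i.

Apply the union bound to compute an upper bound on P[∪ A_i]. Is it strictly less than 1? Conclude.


Union bound: P[∪_{i=1}^{15} A_i] ≤ Σ_i P[A_i] ≤ 15·p = 15·(1/15) = 1.
Numerically: 1 ≈ 1.00000.
Is 1 < 1? NO.
Since the bound 1 is ≥ 1, the union bound is uninformative here; it does NOT by itself certify existence.

15·p = 1 ≈ 1.00000; existence NOT certified by the union bound.


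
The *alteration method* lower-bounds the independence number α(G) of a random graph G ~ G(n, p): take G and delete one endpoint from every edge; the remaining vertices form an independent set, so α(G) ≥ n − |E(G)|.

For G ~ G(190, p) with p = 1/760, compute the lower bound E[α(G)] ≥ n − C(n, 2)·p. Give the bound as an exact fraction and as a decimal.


E[|E(G)|] = C(190, 2)·p = 17955 · (1/760) = 189/8.
E[α(G)] ≥ n − E[|E(G)|] = 190 − 189/8 = 1331/8.
Numerically: ≈ 166.375000.
(This is only a lower bound; the true E[α(G)] may be larger.)

E[α(G)] ≥ 1331/8 ≈ 166.375000.


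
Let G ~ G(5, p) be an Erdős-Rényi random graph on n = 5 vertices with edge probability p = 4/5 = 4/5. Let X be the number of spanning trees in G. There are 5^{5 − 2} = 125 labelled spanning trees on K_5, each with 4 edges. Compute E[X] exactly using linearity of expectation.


K_5 has 5^{5 − 2} = 125 labelled spanning trees.
For each such spanning tree H, let X_H = 1 if all 4 edges of H are present in G. Then P[X_H = 1] = p^{4} = (4/5)^{4} = 256/625.
Summing the indicators: E[X] = Σ_H E[X_H] = 125 · p^{4} = 125 · 256/625 = 256/5.
Numerically: E[X] ≈ 51.2.

E[X] = 125 · (4/5)^{4} = 256/5 ≈ 51.2.


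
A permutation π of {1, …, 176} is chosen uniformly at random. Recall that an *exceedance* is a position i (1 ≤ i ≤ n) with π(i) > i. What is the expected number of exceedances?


Write X = Σ_{i=1}^{176} X_i, where X_i = 1_{π(i) > i}.
For each fixed i, π(i) is uniform over {1, …, 176} (marginal of a uniform permutation), so P[π(i) > i] = (n − i)/n. Summing: Σ_{i=1}^{176} (n − i)/n = (0 + 1 + … + 175)/176 = 176(176 − 1)/(2·176) = (176 − 1)/2.
Hence E[X] = Σ_{i=1}^{176} (176 − i)/176 = 175/2 ≈ 87.500000.

E[X] = 175/2 = 87.500000.


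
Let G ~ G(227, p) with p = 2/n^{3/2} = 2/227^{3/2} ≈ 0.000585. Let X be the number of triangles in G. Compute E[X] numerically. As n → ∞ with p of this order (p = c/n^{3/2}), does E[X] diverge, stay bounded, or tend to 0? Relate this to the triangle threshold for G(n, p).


Number of potential triangles: C(227, 3) = 1923825.
Each occurs with probability p³ ≈ (0.000585)³ ≈ 1.99974e-10.
By linearity: E[X] = C(227, 3)·p³ ≈ 1923825 · 1.99974e-10 ≈ 0.000.
Since α = 3/2 > 1, p = c/n^{3/2} = o(1/n) is below the triangle threshold p ~ 1/n. Asymptotically E[X] ~ (c³/6)·n^{3(1−α)} = (2³/6)·n^{-1.5} → 0, so by Markov's inequality G has no triangles w.h.p.

E[X] ≈ 0.000; in regime p = Θ(1/n^{3/2}) E[X] tends to 0 (below the triangle threshold p ~ 1/n).


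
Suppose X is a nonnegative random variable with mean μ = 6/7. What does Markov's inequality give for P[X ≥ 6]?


μ = E[X] = 6/7, a = 6.
Markov: P[X ≥ 6] ≤ μ/a = (6/7)/6 = 1/7.
Numerically: ≈ 0.1429.
(Since a = 6 > μ = 0.8571, the bound 1/7 is < 1 and informative.)

P[X ≥ 6] ≤ 1/7 ≈ 0.1429.


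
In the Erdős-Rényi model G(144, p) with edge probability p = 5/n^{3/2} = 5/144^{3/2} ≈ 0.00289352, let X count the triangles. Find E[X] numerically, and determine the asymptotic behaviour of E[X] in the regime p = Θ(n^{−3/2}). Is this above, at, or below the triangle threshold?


Number of potential triangles: C(144, 3) = 487344.
Each occurs with probability p³ ≈ (0.00289352)³ ≈ 2.42258374e-08.
By linearity: E[X] = C(144, 3)·p³ ≈ 487344 · 2.42258374e-08 ≈ 0.011806.
Since α = 3/2 > 1, p = c/n^{3/2} = o(1/n) is below the triangle threshold p ~ 1/n. Asymptotically E[X] ~ (c³/6)·n^{3(1−α)} = (5³/6)·n^{-1.5} → 0, so by Markov's inequality G has no triangles w.h.p.

E[X] ≈ 0.011806; in regime p = Θ(1/n^{3/2}) E[X] tends to 0 (below the triangle threshold p ~ 1/n).


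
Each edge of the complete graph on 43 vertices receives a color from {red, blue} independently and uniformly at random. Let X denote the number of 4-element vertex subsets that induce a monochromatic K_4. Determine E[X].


Let X = Σ_S X_S over the C(43, 4) = 123410 subsets S of size 4, where X_S = 1 if the K_4 on S is monochromatic.
For a fixed S, the K_4 on S has C(4, 2) = 6 edges. P[all 6 edges red] = (1/2)^6, and likewise for blue, so P[monochromatic] = 2·(1/2)^6 = 2^{1 − 6} = 1/32.
By linearity: E[X] = C(43, 4) · 2^{1 − 6} = 123410 · 1/32 = 61705/16.
Numerically: E[X] ≈ 3856.5625.

E[X] = C(43,4)·2^(1−C(4,2)) = 61705/16 ≈ 3856.5625.


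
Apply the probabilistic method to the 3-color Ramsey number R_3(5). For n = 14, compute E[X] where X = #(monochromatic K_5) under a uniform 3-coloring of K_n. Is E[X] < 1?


E[X] = C(14, 5) · 3^{1 − 10} = 2002 · 3^{−9} = 2002/19683.
As a reduced fraction: E[X] = 2002/19683 ≈ 0.1017.
Is E[X] < 1? YES.
Since E[X] < 1, there exists a 3-coloring of K_{14} with no monochromatic K_5; hence R_3(5) > 14.

E[X] = 2002/19683 ≈ 0.1017; E[X] < 1, so R_3(5) > 14.


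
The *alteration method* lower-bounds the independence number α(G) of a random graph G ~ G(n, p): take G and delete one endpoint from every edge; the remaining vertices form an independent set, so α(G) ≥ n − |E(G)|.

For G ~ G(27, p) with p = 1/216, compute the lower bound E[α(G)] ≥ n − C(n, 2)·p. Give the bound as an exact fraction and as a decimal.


E[|E(G)|] = C(27, 2)·p = 351 · (1/216) = 13/8.
E[α(G)] ≥ n − E[|E(G)|] = 27 − 13/8 = 203/8.
Numerically: ≈ 25.375000.
(This is only a lower bound; the true E[α(G)] may be larger.)

E[α(G)] ≥ 203/8 ≈ 25.375000.


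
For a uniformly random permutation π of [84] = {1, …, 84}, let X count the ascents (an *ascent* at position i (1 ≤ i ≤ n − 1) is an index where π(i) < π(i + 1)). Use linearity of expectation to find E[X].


Write X = Σ X_I over i = 1, …, 83, with X_I the indicator of one ascent.
There are 83 indicators.
For each fixed i, the pair (π(i), π(i+1)) is a uniformly random ordered pair of distinct values from {1, …, 84}; by symmetry P[π(i) < π(i+1)] = 1/2.
By linearity: E[X] = 83 · (1/2) = (84 − 1) · (1/2) = 83/2 ≈ 41.500.

E[X] = 83/2 = 41.500.


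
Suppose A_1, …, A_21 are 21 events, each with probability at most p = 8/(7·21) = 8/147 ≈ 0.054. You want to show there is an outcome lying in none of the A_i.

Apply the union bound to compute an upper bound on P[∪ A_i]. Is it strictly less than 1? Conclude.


Union bound: P[∪_{i=1}^{21} A_i] ≤ Σ_i P[A_i] ≤ 21·p = 21·(8/147) = 8/7.
Numerically: 8/7 ≈ 1.143.
Is 8/7 < 1? NO.
Since the bound 8/7 is ≥ 1, the union bound is uninformative here; it does NOT by itself certify existence.

21·p = 8/7 ≈ 1.143; existence NOT certified by the union bound.


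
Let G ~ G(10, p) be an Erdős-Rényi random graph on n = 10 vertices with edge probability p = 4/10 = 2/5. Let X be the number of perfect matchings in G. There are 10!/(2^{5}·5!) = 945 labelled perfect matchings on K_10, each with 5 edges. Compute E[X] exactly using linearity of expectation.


K_10 has 10!/(2^{5}·5!) = 945 labelled perfect matchings.
For each such perfect matching H, let X_H = 1 if all 5 edges of H are present in G. Then P[X_H = 1] = p^{5} = (2/5)^{5} = 32/3125.
Summing the indicators: E[X] = Σ_H E[X_H] = 945 · p^{5} = 945 · 32/3125 = 6048/625.
Numerically: E[X] ≈ 9.68.

E[X] = 945 · (2/5)^{5} = 6048/625 ≈ 9.68.


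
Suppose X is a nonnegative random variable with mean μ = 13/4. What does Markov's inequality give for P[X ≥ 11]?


μ = E[X] = 13/4, a = 11.
Markov: P[X ≥ 11] ≤ μ/a = (13/4)/11 = 13/44.
Numerically: ≈ 0.295455.
(Since a = 11 > μ = 3.250000, the bound 13/44 is < 1 and informative.)

P[X ≥ 11] ≤ 13/44 ≈ 0.295455.


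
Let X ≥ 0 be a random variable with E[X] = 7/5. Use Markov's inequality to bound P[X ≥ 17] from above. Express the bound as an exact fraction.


μ = E[X] = 7/5, a = 17.
Markov: P[X ≥ 17] ≤ μ/a = (7/5)/17 = 7/85.
Numerically: ≈ 0.082.
(Since a = 17 > μ = 1.400, the bound 7/85 is < 1 and informative.)

P[X ≥ 17] ≤ 7/85 ≈ 0.082.


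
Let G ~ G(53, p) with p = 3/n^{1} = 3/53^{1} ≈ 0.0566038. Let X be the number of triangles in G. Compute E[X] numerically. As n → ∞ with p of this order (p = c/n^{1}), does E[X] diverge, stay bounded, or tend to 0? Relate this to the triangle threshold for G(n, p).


Number of potential triangles: C(53, 3) = 23426.
Each occurs with probability p³ ≈ (0.0566038)³ ≈ 1.81357765e-04.
By linearity: E[X] = C(53, 3)·p³ ≈ 23426 · 1.81357765e-04 ≈ 4.248487.
Here α = 1, so p = 3/n is exactly at the triangle threshold p ~ 1/n. Asymptotically E[X] → c³/6 = 3³/6 = 9/2 ≈ 4.500000, a bounded constant. In this regime the triangle count is asymptotically Poisson(c³/6).

E[X] ≈ 4.248487; in regime p = Θ(1/n^{1}) E[X] stays bounded (at the triangle threshold p ~ 1/n).


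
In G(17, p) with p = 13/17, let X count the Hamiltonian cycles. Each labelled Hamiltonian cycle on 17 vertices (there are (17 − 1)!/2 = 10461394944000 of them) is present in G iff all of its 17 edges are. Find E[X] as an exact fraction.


K_17 has (17 − 1)!/2 = 10461394944000 labelled Hamiltonian cycles.
For each such Hamiltonian cycle H, let X_H = 1 if all 17 edges of H are present in G. Then P[X_H = 1] = p^{17} = (13/17)^{17} = 8650415919381337933/827240261886336764177.
Summing the indicators: E[X] = Σ_H E[X_H] = 10461394944000 · p^{17} = 10461394944000 · 8650415919381337933/827240261886336764177 = 90495417362513040260241610752000/827240261886336764177.
Numerically: E[X] ≈ 1.0939e+11.

E[X] = 10461394944000 · (13/17)^{17} = 90495417362513040260241610752000/827240261886336764177 ≈ 1.0939e+11.


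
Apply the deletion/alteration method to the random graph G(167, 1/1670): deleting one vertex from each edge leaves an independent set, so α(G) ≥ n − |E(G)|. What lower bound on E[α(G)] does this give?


E[|E(G)|] = C(167, 2)·p = 13861 · (1/1670) = 83/10.
E[α(G)] ≥ n − E[|E(G)|] = 167 − 83/10 = 1587/10.
Numerically: ≈ 158.700000.
(This is only a lower bound; the true E[α(G)] may be larger.)

E[α(G)] ≥ 1587/10 ≈ 158.700000.


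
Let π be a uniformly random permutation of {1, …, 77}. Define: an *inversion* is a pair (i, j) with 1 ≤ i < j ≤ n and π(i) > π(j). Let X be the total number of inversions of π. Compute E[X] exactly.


Write X = Σ X_I over the C(77, 2) = 2926 pairs i < j, with X_I the indicator of one inversion.
There are 2926 indicators.
For each fixed pair i < j, the values π(i) and π(j) are two distinct elements of {1, …, 77} in uniformly random order; by symmetry P[π(i) > π(j)] = 1/2.
By linearity: E[X] = 2926 · (1/2) = C(77, 2) · (1/2) = 2926/2 = 1463 ≈ 1463.00000.

E[X] = 1463 = 1463.00000.


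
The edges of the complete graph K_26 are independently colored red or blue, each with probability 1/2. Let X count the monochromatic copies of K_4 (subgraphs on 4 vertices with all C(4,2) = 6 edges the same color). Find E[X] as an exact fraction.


Let X = Σ_S X_S over the C(26, 4) = 14950 subsets S of size 4, where X_S = 1 if the K_4 on S is monochromatic.
For a fixed S, the K_4 on S has C(4, 2) = 6 edges. P[all 6 edges red] = (1/2)^6, and likewise for blue, so P[monochromatic] = 2·(1/2)^6 = 2^{1 − 6} = 1/32.
Summing: E[X] = C(26, 4) · 2^{1 − 6} = 14950 · 1/32 = 7475/16.
Numerically: E[X] ≈ 467.188.

E[X] = C(26,4)·2^(1−C(4,2)) = 7475/16 ≈ 467.188.


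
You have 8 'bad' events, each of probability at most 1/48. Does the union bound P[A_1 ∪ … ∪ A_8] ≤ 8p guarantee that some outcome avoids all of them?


Union bound: P[∪_{i=1}^{8} A_i] ≤ Σ_i P[A_i] ≤ 8·p = 8·(1/48) = 1/6.
Numerically: 1/6 ≈ 0.1667.
Is 1/6 < 1? YES.
Since P[∪ A_i] ≤ 1/6 < 1, the complement has P[∩ A_i^c] ≥ 1 − 1/6 = 5/6 > 0, so some outcome avoids every A_i.

8·p = 1/6 ≈ 0.1667; existence CERTIFIED by the union bound.


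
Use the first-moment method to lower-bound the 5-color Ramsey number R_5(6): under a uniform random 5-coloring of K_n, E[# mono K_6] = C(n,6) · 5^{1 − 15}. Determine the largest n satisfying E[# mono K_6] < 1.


We need C(n, 6) · 5^{1 − 15} < 1, i.e. C(n, 6) < 5^{15 − 1} = 6103515625.
Check values of n near the boundary:
  n = 128: C(128, 6) = 5423611200; 5423611200 < 6103515625? YES
  n = 129: C(129, 6) = 5688177600; 5688177600 < 6103515625? YES
  n = 130: C(130, 6) = 5963412000; 5963412000 < 6103515625? YES
  n = 131: C(131, 6) = 6249655776; 6249655776 < 6103515625? NO
  n = 132: C(132, 6) = 6547258432; 6547258432 < 6103515625? NO
The largest n with C(n, 6) < 6103515625 is n = 130 (where E[X] = 47707296/48828125 ≈ 0.977). Hence R_5(6) > 130, i.e. R_5(6) ≥ 131.

Largest n = 130; hence R_5(6) > 130.


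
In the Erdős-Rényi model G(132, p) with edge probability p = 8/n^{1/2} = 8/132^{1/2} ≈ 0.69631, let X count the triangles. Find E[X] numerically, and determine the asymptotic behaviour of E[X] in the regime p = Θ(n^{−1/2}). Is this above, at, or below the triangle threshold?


Number of potential triangles: C(132, 3) = 374660.
Each occurs with probability p³ ≈ (0.69631)³ ≈ 3.3760515e-01.
By linearity: E[X] = C(132, 3)·p³ ≈ 374660 · 3.3760515e-01 ≈ 126487.14585.
Since α = 1/2 < 1, p = c/n^{1/2} ≫ 1/n is above the triangle threshold p ~ 1/n. Asymptotically E[X] ~ (c³/6)·n^{3(1−α)} = (8³/6)·n^{1.5} → ∞; triangles are abundant w.h.p.

E[X] ≈ 126487.14585; in regime p = Θ(1/n^{1/2}) E[X] diverges (above the triangle threshold p ~ 1/n).


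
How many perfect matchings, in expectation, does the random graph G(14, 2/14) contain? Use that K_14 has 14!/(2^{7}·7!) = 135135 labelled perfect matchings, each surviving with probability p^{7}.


K_14 has 14!/(2^{7}·7!) = 135135 labelled perfect matchings.
For each such perfect matching H, let X_H = 1 if all 7 edges of H are present in G. Then P[X_H = 1] = p^{7} = (1/7)^{7} = 1/823543.
By linearity: E[X] = Σ_H E[X_H] = 135135 · p^{7} = 135135 · 1/823543 = 19305/117649.
Numerically: E[X] ≈ 0.1641.

E[X] = 135135 · (1/7)^{7} = 19305/117649 ≈ 0.1641.


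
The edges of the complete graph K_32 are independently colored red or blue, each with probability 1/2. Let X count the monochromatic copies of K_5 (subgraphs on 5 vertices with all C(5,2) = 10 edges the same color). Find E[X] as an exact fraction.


Let X = Σ_S X_S over the C(32, 5) = 201376 subsets S of size 5, where X_S = 1 if the K_5 on S is monochromatic.
For a fixed S, the K_5 on S has C(5, 2) = 10 edges. P[all 10 edges red] = (1/2)^10, and likewise for blue, so P[monochromatic] = 2·(1/2)^10 = 2^{1 − 10} = 1/512.
Summing: E[X] = C(32, 5) · 2^{1 − 10} = 201376 · 1/512 = 6293/16.
Numerically: E[X] ≈ 393.3125.

E[X] = C(32,5)·2^(1−C(5,2)) = 6293/16 ≈ 393.3125.


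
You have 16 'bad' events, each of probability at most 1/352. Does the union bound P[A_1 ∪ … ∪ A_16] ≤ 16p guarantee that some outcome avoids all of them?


Union bound: P[∪_{i=1}^{16} A_i] ≤ Σ_i P[A_i] ≤ 16·p = 16·(1/352) = 1/22.
Numerically: 1/22 ≈ 0.04545.
Is 1/22 < 1? YES.
Since P[∪ A_i] ≤ 1/22 < 1, the complement has P[∩ A_i^c] ≥ 1 − 1/22 = 21/22 > 0, so some outcome avoids every A_i.

16·p = 1/22 ≈ 0.04545; existence CERTIFIED by the union bound.


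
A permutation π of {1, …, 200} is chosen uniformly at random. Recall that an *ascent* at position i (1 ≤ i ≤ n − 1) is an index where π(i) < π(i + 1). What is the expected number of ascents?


Write X = Σ X_I over i = 1, …, 199, with X_I the indicator of one ascent.
There are 199 indicators.
For each fixed i, the pair (π(i), π(i+1)) is a uniformly random ordered pair of distinct values from {1, …, 200}; by symmetry P[π(i) < π(i+1)] = 1/2.
By linearity: E[X] = 199 · (1/2) = (200 − 1) · (1/2) = 199/2 ≈ 99.5000.

E[X] = 199/2 = 99.5000.


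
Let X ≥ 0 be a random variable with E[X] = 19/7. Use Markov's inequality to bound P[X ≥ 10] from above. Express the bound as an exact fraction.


μ = E[X] = 19/7, a = 10.
Markov: P[X ≥ 10] ≤ μ/a = (19/7)/10 = 19/70.
Numerically: ≈ 0.2714.
(Since a = 10 > μ = 2.7143, the bound 19/70 is < 1 and informative.)

P[X ≥ 10] ≤ 19/70 ≈ 0.2714.


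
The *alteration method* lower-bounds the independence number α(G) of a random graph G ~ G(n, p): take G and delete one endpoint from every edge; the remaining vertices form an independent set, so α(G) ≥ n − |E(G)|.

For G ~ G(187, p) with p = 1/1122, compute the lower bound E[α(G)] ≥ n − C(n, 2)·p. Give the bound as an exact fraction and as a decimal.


E[|E(G)|] = C(187, 2)·p = 17391 · (1/1122) = 31/2.
E[α(G)] ≥ n − E[|E(G)|] = 187 − 31/2 = 343/2.
Numerically: ≈ 171.50000.
(This is only a lower bound; the true E[α(G)] may be larger.)

E[α(G)] ≥ 343/2 ≈ 171.50000.


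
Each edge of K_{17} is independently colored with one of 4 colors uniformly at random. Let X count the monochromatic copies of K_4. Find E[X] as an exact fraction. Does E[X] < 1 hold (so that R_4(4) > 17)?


E[X] = C(17, 4) · 4^{1 − 6} = 2380 · 4^{−5} = 2380/1024.
As a reduced fraction: E[X] = 595/256 ≈ 2.32422.
Is E[X] < 1? NO.
Since E[X] ≥ 1, the first-moment bound is inconclusive at n = 17; it does NOT by itself certify R_4(4) > 17.

E[X] = 595/256 ≈ 2.32422; E[X] ≥ 1; first-moment method inconclusive here.


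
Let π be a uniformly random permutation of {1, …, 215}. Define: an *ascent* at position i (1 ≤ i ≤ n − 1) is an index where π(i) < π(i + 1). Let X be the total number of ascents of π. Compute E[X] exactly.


Write X = Σ X_I over i = 1, …, 214, with X_I the indicator of one ascent.
There are 214 indicators.
For each fixed i, the pair (π(i), π(i+1)) is a uniformly random ordered pair of distinct values from {1, …, 215}; by symmetry P[π(i) < π(i+1)] = 1/2.
By linearity: E[X] = 214 · (1/2) = (215 − 1) · (1/2) = 107 ≈ 107.000000.

E[X] = 107 = 107.000000.


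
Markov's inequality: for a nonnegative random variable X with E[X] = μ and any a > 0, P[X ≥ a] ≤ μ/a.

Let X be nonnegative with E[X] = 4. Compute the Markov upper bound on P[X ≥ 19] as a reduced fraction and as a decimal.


μ = E[X] = 4, a = 19.
Markov: P[X ≥ 19] ≤ μ/a = (4)/19 = 4/19.
Numerically: ≈ 0.2105.
(Since a = 19 > μ = 4.0000, the bound 4/19 is < 1 and informative.)

P[X ≥ 19] ≤ 4/19 ≈ 0.2105.


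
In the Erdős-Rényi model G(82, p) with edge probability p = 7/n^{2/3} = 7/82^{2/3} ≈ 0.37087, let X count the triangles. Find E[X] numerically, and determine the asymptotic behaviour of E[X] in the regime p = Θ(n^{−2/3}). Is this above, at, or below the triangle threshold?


Number of potential triangles: C(82, 3) = 88560.
Each occurs with probability p³ ≈ (0.37087)³ ≈ 5.10113028e-02.
By linearity: E[X] = C(82, 3)·p³ ≈ 88560 · 5.10113028e-02 ≈ 4517.560976.
Since α = 2/3 < 1, p = c/n^{2/3} ≫ 1/n is above the triangle threshold p ~ 1/n. Asymptotically E[X] ~ (c³/6)·n^{3(1−α)} = (7³/6)·n^{1} → ∞; triangles are abundant w.h.p.

E[X] ≈ 4517.560976; in regime p = Θ(1/n^{2/3}) E[X] diverges (above the triangle threshold p ~ 1/n).


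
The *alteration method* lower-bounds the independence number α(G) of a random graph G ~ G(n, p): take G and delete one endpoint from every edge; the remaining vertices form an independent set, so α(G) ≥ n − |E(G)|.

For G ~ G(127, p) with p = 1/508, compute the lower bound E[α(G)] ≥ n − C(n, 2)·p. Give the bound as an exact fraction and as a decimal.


E[|E(G)|] = C(127, 2)·p = 8001 · (1/508) = 63/4.
E[α(G)] ≥ n − E[|E(G)|] = 127 − 63/4 = 445/4.
Numerically: ≈ 111.25000.
(This is only a lower bound; the true E[α(G)] may be larger.)

E[α(G)] ≥ 445/4 ≈ 111.25000.


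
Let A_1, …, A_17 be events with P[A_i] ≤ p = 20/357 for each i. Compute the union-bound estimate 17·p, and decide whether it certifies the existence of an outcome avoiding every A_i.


Union bound: P[∪_{i=1}^{17} A_i] ≤ Σ_i P[A_i] ≤ 17·p = 17·(20/357) = 20/21.
Numerically: 20/21 ≈ 0.9524.
Is 20/21 < 1? YES.
Since P[∪ A_i] ≤ 20/21 < 1, the complement has P[∩ A_i^c] ≥ 1 − 20/21 = 1/21 > 0, so some outcome avoids every A_i.

17·p = 20/21 ≈ 0.9524; existence CERTIFIED by the union bound.


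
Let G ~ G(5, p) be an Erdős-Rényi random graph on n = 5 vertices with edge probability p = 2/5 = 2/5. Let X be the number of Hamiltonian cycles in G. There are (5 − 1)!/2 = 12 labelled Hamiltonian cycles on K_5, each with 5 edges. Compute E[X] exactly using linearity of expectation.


K_5 has (5 − 1)!/2 = 12 labelled Hamiltonian cycles.
For each such Hamiltonian cycle H, let X_H = 1 if all 5 edges of H are present in G. Then P[X_H = 1] = p^{5} = (2/5)^{5} = 32/3125.
By linearity: E[X] = Σ_H E[X_H] = 12 · p^{5} = 12 · 32/3125 = 384/3125.
Numerically: E[X] ≈ 0.12288.

E[X] = 12 · (2/5)^{5} = 384/3125 ≈ 0.12288.


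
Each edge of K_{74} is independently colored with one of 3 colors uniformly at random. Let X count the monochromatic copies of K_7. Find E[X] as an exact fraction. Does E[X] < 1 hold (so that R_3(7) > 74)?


E[X] = C(74, 7) · 3^{1 − 21} = 1799579064 · 3^{−20} = 1799579064/3486784401.
As a reduced fraction: E[X] = 599859688/1162261467 ≈ 0.51611.
Is E[X] < 1? YES.
Since E[X] < 1, there exists a 3-coloring of K_{74} with no monochromatic K_7; hence R_3(7) > 74.

E[X] = 599859688/1162261467 ≈ 0.51611; E[X] < 1, so R_3(7) > 74.
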